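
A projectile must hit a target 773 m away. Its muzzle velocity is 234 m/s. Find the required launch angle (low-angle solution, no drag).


sin(2*theta) = R*g/v0^2 = 773*9.81/234^2 = 0.138489, theta = arcsin(0.138489)/2 = 3.98°

3.98 degrees


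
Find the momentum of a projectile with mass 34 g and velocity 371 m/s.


p = m*v = 0.034*371 = 12.61 kg·m/s

12.61 kg·m/s


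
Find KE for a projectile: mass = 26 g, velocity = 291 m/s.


E = 0.5*m*v^2 = 0.5*0.026*291^2 = 1101 J

1101 J


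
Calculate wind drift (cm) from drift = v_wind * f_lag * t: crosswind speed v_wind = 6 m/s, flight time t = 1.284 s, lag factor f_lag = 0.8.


drift = v_wind * lag * t = 6 * 0.8 * 1.284 = 6.1632 m ≈ 616.3 cm

616.3 cm


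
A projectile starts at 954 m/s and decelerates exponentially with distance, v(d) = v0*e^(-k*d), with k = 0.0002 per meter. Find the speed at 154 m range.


v = v0*exp(-k*d) = 954*exp(-0.0002*154) = 925.1 m/s

925.1 m/s


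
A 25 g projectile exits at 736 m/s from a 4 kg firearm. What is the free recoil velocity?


v_recoil = m_p * v_p / m_gun = 0.025 * 736 / 4 = 4.6 m/s

4.6 m/s


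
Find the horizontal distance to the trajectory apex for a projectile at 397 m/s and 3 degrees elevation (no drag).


R = v0^2*sin(2*theta)/g = 397^2*sin(2*3°)/9.81 = 1679.37 m
apex_dist = R/2 = 1679.37/2 = 839.7 m

839.7 m


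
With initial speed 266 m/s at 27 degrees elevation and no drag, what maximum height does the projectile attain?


H = (v0*sin(theta))^2 / (2g) = (266*sin(27°))^2 / (2*9.81) = 743.3 m

743.3 m


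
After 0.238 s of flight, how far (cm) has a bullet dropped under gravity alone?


drop = 0.5*g*t^2 = 0.5*9.81*0.238^2 = 0.277839 m ≈ 27.78 cm

27.78 cm


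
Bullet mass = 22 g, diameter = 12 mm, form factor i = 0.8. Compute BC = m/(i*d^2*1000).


BC = m/(i*d^2*1000) = 22/(0.8 * 12^2 * 1000) = 0.000191

0.000191


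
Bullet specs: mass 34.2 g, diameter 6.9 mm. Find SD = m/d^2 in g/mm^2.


SD = m/d^2 = 34.2/6.9^2 = 0.7183 g/mm^2

0.7183 g/mm^2


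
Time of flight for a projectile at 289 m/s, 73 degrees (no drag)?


T = 2*v0*sin(theta)/g = 2*289*sin(73°)/9.81 = 56.34 s

56.34 s


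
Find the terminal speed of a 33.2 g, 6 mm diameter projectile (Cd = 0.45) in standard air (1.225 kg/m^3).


A = pi*(d/2)^2 = pi*(6/2000)^2 = 2.82743e-05 m^2
vt = sqrt(2mg/(Cd*rho*A)) = sqrt(2*0.0332*9.81/(0.45 * 1.225 * 2.82743e-05)) = 204.4 m/s

204.4 m/s


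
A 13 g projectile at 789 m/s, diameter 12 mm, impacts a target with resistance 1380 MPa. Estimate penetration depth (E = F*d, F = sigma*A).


A = pi*(d/2)^2 = pi*(12/2)^2 = 113.097 mm^2
E = 0.5*m*v^2 = 0.5*0.013*789^2 = 4046.39 J
depth = E/(sigma*A) = 4046.39 J / (1380 MPa * 113.097 mm^2) = 4046.39/(1380 * 113.097) m = 0.025926 m ≈ 25.93 mm

25.93 mm


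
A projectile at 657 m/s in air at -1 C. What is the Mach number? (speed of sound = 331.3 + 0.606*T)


a = 331.3 + 0.606*(-1) = 330.694 m/s
M = v/a = 657/330.694 = 1.987

1.987


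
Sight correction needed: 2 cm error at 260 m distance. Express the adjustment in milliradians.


1 mrad subtends 1 cm per 10 m of range, so adj = error_cm / (dist_m / 10) = 2 / (260/10) = 0.07692 mrad

0.07692 mrad


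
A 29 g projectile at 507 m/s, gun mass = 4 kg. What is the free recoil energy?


v_r = m_p*v_p/m_gun = 0.029*507/4 = 3.67575 m/s, E_r = 0.5*m_gun*v_r^2 = 0.5*4*3.67575^2 = 27.02 J

27.02 J


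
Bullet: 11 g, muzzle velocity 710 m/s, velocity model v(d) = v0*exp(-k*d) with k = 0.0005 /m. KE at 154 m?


v = v0*exp(-k*d) = 710*exp(-0.0005*154) = 657.382 m/s
E = 0.5*m*v^2 = 0.5*0.011*657.382^2 = 2377 J

2377 J


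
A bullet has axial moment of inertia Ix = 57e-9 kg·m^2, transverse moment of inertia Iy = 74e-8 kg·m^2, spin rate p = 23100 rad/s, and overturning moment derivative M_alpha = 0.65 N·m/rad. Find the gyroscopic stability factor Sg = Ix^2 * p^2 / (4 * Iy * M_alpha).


Sg = Ix^2 * p^2 / (4 * Iy * M_alpha) = (57e-9)^2 * 23100^2 / (4 * 74e-8 * 0.65) = 0.9011

0.9011


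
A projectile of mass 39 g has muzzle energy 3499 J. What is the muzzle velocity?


v = sqrt(2*E/m) = sqrt(2*3499/0.039) = 423.6 m/s

423.6 m/s


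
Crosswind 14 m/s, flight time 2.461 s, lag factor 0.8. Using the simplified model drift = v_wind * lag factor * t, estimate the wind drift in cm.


drift = v_wind * lag * t = 14 * 0.8 * 2.461 = 27.5632 m ≈ 2756 cm

2756 cm


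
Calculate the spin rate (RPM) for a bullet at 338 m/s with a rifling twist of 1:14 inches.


twist_m = 14*0.0254 = 0.3556 m
spin = v/twist = 338/0.3556 = 950.5062 rev/s
RPM = spin*60 = 950.5062*60 ≈ 57030 RPM

57030 RPM


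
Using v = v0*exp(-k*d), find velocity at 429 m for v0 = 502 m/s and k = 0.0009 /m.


v = v0*exp(-k*d) = 502*exp(-0.0009*429) = 341.2 m/s

341.2 m/s


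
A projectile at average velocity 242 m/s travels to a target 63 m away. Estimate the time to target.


t = d/v = 63/242 = 0.2603 s

0.2603 s


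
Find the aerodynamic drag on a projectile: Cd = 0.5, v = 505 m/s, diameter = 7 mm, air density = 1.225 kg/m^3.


A = pi*(d/2)^2 = pi*(7/2000)^2 = 3.84845e-05 m^2
Fd = 0.5*Cd*rho*A*v^2 = 0.5*0.5*1.225*3.84845e-05*505^2 = 3.006 N

3.006 N


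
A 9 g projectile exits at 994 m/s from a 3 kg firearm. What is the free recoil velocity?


v_recoil = m_p * v_p / m_gun = 0.009 * 994 / 3 = 2.982 m/s

2.982 m/s


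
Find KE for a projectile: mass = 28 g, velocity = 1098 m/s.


E = 0.5*m*v^2 = 0.5*0.028*1098^2 = 16878 J

16878 J


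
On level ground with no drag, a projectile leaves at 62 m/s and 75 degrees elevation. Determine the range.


R = v0^2 * sin(2*theta) / g = 62^2 * sin(2*75°) / 9.81 = 195.9 m

195.9 m


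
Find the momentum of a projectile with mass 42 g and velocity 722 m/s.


p = m*v = 0.042*722 = 30.32 kg·m/s

30.32 kg·m/s


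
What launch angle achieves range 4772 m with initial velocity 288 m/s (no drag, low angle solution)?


sin(2*theta) = R*g/v0^2 = 4772*9.81/288^2 = 0.564397, theta = arcsin(0.564397)/2 = 17.18°

17.18 degrees


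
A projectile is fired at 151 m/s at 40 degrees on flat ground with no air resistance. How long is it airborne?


T = 2*v0*sin(theta)/g = 2*151*sin(40°)/9.81 = 19.79 s

19.79 s


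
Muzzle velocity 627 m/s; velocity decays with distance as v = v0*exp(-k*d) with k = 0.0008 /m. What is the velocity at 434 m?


v = v0*exp(-k*d) = 627*exp(-0.0008*434) = 443.1 m/s

443.1 m/s


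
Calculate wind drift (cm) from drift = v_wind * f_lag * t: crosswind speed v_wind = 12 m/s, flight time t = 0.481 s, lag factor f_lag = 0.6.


drift = v_wind * lag * t = 12 * 0.6 * 0.481 = 3.4632 m ≈ 346.3 cm

346.3 cm


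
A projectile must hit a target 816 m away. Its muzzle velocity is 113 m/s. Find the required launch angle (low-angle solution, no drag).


sin(2*theta) = R*g/v0^2 = 816*9.81/113^2 = 0.626906, theta = arcsin(0.626906)/2 = 19.41°

19.41 degrees


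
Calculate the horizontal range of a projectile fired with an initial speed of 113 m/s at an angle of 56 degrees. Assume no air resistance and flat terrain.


R = v0^2 * sin(2*theta) / g = 113^2 * sin(2*56°) / 9.81 = 1207 m

1207 m


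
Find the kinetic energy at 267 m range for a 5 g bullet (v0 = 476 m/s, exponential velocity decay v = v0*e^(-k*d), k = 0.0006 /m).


v = v0*exp(-k*d) = 476*exp(-0.0006*267) = 405.539 m/s
E = 0.5*m*v^2 = 0.5*0.005*405.539^2 = 411.2 J

411.2 J


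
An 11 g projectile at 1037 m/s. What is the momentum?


p = m*v = 0.011*1037 = 11.41 kg·m/s

11.41 kg·m/s


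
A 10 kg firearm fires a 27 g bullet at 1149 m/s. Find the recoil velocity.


v_recoil = m_p * v_p / m_gun = 0.027 * 1149 / 10 = 3.102 m/s

3.102 m/s


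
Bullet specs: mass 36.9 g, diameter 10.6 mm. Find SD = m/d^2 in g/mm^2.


SD = m/d^2 = 36.9/10.6^2 = 0.3284 g/mm^2

0.3284 g/mm^2


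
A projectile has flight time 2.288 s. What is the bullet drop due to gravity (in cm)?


drop = 0.5*g*t^2 = 0.5*9.81*2.288^2 = 25.6774 m ≈ 2568 cm

2568 cm


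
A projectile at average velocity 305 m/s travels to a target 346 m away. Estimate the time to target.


t = d/v = 346/305 = 1.134 s

1.134 s


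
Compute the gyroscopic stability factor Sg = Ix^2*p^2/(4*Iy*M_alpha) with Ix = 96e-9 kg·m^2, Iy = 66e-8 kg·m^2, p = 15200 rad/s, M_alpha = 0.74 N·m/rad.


Sg = Ix^2 * p^2 / (4 * Iy * M_alpha) = (96e-9)^2 * 15200^2 / (4 * 66e-8 * 0.74) = 1.09

1.09


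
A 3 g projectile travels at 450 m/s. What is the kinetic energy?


E = 0.5*m*v^2 = 0.5*0.003*450^2 = 303.8 J

303.8 J


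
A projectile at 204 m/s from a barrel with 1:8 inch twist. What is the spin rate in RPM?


twist_m = 8*0.0254 = 0.2032 m
spin = v/twist = 204/0.2032 = 1003.937 rev/s
RPM = spin*60 = 1003.937*60 ≈ 60236 RPM

60236 RPM


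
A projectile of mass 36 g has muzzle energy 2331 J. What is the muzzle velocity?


v = sqrt(2*E/m) = sqrt(2*2331/0.036) = 359.9 m/s

359.9 m/s


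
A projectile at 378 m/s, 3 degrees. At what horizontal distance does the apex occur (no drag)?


R = v0^2*sin(2*theta)/g = 378^2*sin(2*3°)/9.81 = 1522.47 m
apex_dist = R/2 = 1522.47/2 = 761.2 m

761.2 m


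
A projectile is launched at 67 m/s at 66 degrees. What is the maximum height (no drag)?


H = (v0*sin(theta))^2 / (2g) = (67*sin(66°))^2 / (2*9.81) = 190.9 m

190.9 m


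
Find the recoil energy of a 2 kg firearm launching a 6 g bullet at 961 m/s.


v_r = m_p*v_p/m_gun = 0.006*961/2 = 2.883 m/s, E_r = 0.5*m_gun*v_r^2 = 0.5*2*2.883^2 = 8.312 J

8.312 J


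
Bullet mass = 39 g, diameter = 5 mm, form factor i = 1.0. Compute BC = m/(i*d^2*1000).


BC = m/(i*d^2*1000) = 39/(1.0 * 5^2 * 1000) = 0.00156

0.00156


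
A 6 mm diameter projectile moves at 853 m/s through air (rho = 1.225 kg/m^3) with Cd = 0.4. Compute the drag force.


A = pi*(d/2)^2 = pi*(6/2000)^2 = 2.82743e-05 m^2
Fd = 0.5*Cd*rho*A*v^2 = 0.5*0.4*1.225*2.82743e-05*853^2 = 5.04 N

5.04 N


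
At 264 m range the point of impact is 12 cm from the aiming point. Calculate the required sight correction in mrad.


1 mrad subtends 1 cm per 10 m of range, so adj = error_cm / (dist_m / 10) = 12 / (264/10) = 0.4545 mrad

0.4545 mrad


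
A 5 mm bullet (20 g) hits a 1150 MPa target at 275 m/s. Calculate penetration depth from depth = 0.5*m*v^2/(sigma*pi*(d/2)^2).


A = pi*(d/2)^2 = pi*(5/2)^2 = 19.635 mm^2
E = 0.5*m*v^2 = 0.5*0.02*275^2 = 756.25 J
depth = E/(sigma*A) = 756.25 J / (1150 MPa * 19.635 mm^2) = 756.25/(1150 * 19.635) m = 0.0334917 m ≈ 33.49 mm

33.49 mm


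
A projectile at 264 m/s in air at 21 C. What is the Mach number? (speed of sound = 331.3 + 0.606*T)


a = 331.3 + 0.606*(21) = 344.026 m/s
M = v/a = 264/344.026 = 0.7674

0.7674


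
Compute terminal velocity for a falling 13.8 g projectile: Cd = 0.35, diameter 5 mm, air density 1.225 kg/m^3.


A = pi*(d/2)^2 = pi*(5/2000)^2 = 1.96350e-05 m^2
vt = sqrt(2mg/(Cd*rho*A)) = sqrt(2*0.0138*9.81/(0.35 * 1.225 * 1.96350e-05)) = 179.3 m/s

179.3 m/s


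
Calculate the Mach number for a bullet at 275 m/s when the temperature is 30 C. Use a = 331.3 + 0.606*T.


a = 331.3 + 0.606*(30) = 349.48 m/s
M = v/a = 275/349.48 = 0.7869

0.7869


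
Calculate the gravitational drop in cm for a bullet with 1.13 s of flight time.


drop = 0.5*g*t^2 = 0.5*9.81*1.13^2 = 6.26319 m ≈ 626.3 cm

626.3 cm


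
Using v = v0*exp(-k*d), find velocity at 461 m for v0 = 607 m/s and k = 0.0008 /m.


v = v0*exp(-k*d) = 607*exp(-0.0008*461) = 419.8 m/s

419.8 m/s


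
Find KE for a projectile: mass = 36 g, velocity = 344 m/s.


E = 0.5*m*v^2 = 0.5*0.036*344^2 = 2130 J

2130 J


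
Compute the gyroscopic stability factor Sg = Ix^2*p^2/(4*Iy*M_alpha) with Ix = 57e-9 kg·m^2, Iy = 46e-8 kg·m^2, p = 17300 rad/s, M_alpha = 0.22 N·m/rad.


Sg = Ix^2 * p^2 / (4 * Iy * M_alpha) = (57e-9)^2 * 17300^2 / (4 * 46e-8 * 0.22) = 2.402

2.402


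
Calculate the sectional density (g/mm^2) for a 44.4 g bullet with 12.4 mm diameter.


SD = m/d^2 = 44.4/12.4^2 = 0.2888 g/mm^2

0.2888 g/mm^2


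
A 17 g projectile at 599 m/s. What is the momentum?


p = m*v = 0.017*599 = 10.18 kg·m/s

10.18 kg·m/s


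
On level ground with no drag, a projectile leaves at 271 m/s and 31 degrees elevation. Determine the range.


R = v0^2 * sin(2*theta) / g = 271^2 * sin(2*31°) / 9.81 = 6610 m

6610 m


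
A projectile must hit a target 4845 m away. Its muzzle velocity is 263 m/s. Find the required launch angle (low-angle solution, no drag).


sin(2*theta) = R*g/v0^2 = 4845*9.81/263^2 = 0.68715, theta = arcsin(0.68715)/2 = 21.7°

21.7 degrees


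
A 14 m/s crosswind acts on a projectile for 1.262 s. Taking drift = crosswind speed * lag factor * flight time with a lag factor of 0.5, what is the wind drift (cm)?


drift = v_wind * lag * t = 14 * 0.5 * 1.262 = 8.834 m ≈ 883.4 cm

883.4 cm


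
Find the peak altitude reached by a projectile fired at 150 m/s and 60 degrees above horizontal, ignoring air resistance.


H = (v0*sin(theta))^2 / (2g) = (150*sin(60°))^2 / (2*9.81) = 860.1 m

860.1 m


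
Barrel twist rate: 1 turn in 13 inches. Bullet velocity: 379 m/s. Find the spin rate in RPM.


twist_m = 13*0.0254 = 0.3302 m
spin = v/twist = 379/0.3302 = 1147.789 rev/s
RPM = spin*60 = 1147.789*60 ≈ 68867 RPM

68867 RPM


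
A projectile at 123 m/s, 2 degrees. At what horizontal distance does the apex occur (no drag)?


R = v0^2*sin(2*theta)/g = 123^2*sin(2*2°)/9.81 = 107.579 m
apex_dist = R/2 = 107.579/2 = 53.79 m

53.79 m


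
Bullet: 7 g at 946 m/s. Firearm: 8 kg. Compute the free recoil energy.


v_r = m_p*v_p/m_gun = 0.007*946/8 = 0.82775 m/s, E_r = 0.5*m_gun*v_r^2 = 0.5*8*0.82775^2 = 2.741 J

2.741 J


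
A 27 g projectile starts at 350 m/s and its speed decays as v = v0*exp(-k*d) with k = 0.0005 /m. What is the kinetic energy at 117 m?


v = v0*exp(-k*d) = 350*exp(-0.0005*117) = 330.112 m/s
E = 0.5*m*v^2 = 0.5*0.027*330.112^2 = 1471 J

1471 J


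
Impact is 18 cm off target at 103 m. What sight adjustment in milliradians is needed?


1 mrad subtends 1 cm per 10 m of range, so adj = error_cm / (dist_m / 10) = 18 / (103/10) = 1.748 mrad

1.748 mrad


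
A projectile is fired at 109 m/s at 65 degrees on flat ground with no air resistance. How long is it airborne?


T = 2*v0*sin(theta)/g = 2*109*sin(65°)/9.81 = 20.14 s

20.14 s


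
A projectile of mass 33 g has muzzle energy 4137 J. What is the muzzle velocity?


v = sqrt(2*E/m) = sqrt(2*4137/0.033) = 500.7 m/s

500.7 m/s


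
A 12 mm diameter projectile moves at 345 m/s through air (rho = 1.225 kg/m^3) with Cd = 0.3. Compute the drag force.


A = pi*(d/2)^2 = pi*(12/2000)^2 = 1.13097e-04 m^2
Fd = 0.5*Cd*rho*A*v^2 = 0.5*0.3*1.225*1.13097e-04*345^2 = 2.474 N

2.474 N


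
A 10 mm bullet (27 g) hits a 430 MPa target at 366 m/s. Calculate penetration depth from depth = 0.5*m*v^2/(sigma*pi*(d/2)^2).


A = pi*(d/2)^2 = pi*(10/2)^2 = 78.5398 mm^2
E = 0.5*m*v^2 = 0.5*0.027*366^2 = 1808.41 J
depth = E/(sigma*A) = 1808.41 J / (430 MPa * 78.5398 mm^2) = 1808.41/(430 * 78.5398) m = 0.0535473 m ≈ 53.55 mm

53.55 mm


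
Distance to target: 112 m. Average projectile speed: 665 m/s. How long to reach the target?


t = d/v = 112/665 = 0.1684 s

0.1684 s


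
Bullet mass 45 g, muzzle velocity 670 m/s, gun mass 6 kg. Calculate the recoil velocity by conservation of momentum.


v_recoil = m_p * v_p / m_gun = 0.045 * 670 / 6 = 5.025 m/s

5.025 m/s


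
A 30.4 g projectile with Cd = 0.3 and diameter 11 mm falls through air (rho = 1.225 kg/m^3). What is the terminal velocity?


A = pi*(d/2)^2 = pi*(11/2000)^2 = 9.50332e-05 m^2
vt = sqrt(2mg/(Cd*rho*A)) = sqrt(2*0.0304*9.81/(0.3 * 1.225 * 9.50332e-05)) = 130.7 m/s

130.7 m/s


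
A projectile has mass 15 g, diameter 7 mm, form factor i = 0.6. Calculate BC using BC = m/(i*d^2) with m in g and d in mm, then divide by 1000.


BC = m/(i*d^2*1000) = 15/(0.6 * 7^2 * 1000) = 0.0005102

0.0005102


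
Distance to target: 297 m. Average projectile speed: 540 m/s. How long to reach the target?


t = d/v = 297/540 = 0.55 s

0.55 s


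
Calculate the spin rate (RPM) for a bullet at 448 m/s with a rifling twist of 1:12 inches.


twist_m = 12*0.0254 = 0.3048 m
spin = v/twist = 448/0.3048 = 1469.816 rev/s
RPM = spin*60 = 1469.816*60 ≈ 88189 RPM

88189 RPM


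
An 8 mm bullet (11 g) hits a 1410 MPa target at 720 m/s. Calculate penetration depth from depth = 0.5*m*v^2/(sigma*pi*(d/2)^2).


A = pi*(d/2)^2 = pi*(8/2)^2 = 50.2655 mm^2
E = 0.5*m*v^2 = 0.5*0.011*720^2 = 2851.2 J
depth = E/(sigma*A) = 2851.2 J / (1410 MPa * 50.2655 mm^2) = 2851.2/(1410 * 50.2655) m = 0.040229 m ≈ 40.23 mm

40.23 mm


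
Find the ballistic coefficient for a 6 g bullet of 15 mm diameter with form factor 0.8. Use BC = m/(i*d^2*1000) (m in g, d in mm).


BC = m/(i*d^2*1000) = 6/(0.8 * 15^2 * 1000) = 3.333e-05

3.333e-05


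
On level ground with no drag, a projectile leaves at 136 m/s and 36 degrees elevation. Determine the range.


R = v0^2 * sin(2*theta) / g = 136^2 * sin(2*36°) / 9.81 = 1793 m

1793 m


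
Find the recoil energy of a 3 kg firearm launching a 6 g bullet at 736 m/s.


v_r = m_p*v_p/m_gun = 0.006*736/3 = 1.472 m/s, E_r = 0.5*m_gun*v_r^2 = 0.5*3*1.472^2 = 3.25 J

3.25 J


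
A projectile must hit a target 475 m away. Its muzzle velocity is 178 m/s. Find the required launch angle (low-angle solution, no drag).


sin(2*theta) = R*g/v0^2 = 475*9.81/178^2 = 0.147069, theta = arcsin(0.147069)/2 = 4.229°

4.229 degrees


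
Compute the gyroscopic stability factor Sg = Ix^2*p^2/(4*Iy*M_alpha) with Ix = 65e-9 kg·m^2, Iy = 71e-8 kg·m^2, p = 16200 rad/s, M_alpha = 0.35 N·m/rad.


Sg = Ix^2 * p^2 / (4 * Iy * M_alpha) = (65e-9)^2 * 16200^2 / (4 * 71e-8 * 0.35) = 1.116

1.116


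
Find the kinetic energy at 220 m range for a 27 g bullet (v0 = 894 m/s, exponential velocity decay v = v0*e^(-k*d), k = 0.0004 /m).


v = v0*exp(-k*d) = 894*exp(-0.0004*220) = 818.69 m/s
E = 0.5*m*v^2 = 0.5*0.027*818.69^2 = 9048 J

9048 J


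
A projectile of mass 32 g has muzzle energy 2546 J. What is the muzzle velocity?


v = sqrt(2*E/m) = sqrt(2*2546/0.032) = 398.9 m/s

398.9 m/s


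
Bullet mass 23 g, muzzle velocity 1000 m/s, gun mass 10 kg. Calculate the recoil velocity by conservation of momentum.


v_recoil = m_p * v_p / m_gun = 0.023 * 1000 / 10 = 2.3 m/s

2.3 m/s


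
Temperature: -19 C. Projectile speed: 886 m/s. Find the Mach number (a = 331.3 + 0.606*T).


a = 331.3 + 0.606*(-19) = 319.786 m/s
M = v/a = 886/319.786 = 2.771

2.771


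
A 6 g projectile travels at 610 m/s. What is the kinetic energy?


E = 0.5*m*v^2 = 0.5*0.006*610^2 = 1116 J

1116 J


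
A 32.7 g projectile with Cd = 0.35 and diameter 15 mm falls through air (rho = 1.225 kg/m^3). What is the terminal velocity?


A = pi*(d/2)^2 = pi*(15/2000)^2 = 1.76715e-04 m^2
vt = sqrt(2mg/(Cd*rho*A)) = sqrt(2*0.0327*9.81/(0.35 * 1.225 * 1.76715e-04)) = 92.02 m/s

92.02 m/s


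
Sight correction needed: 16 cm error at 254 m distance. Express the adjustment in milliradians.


1 mrad subtends 1 cm per 10 m of range, so adj = error_cm / (dist_m / 10) = 16 / (254/10) = 0.6299 mrad

0.6299 mrad


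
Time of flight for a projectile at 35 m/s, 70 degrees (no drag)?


T = 2*v0*sin(theta)/g = 2*35*sin(70°)/9.81 = 6.705 s

6.705 s


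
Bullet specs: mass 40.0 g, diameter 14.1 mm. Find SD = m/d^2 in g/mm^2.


SD = m/d^2 = 40.0/14.1^2 = 0.2012 g/mm^2

0.2012 g/mm^2


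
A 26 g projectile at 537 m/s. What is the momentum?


p = m*v = 0.026*537 = 13.96 kg·m/s

13.96 kg·m/s


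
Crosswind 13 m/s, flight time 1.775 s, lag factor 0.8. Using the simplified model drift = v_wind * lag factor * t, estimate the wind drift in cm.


drift = v_wind * lag * t = 13 * 0.8 * 1.775 = 18.46 m ≈ 1846 cm

1846 cm


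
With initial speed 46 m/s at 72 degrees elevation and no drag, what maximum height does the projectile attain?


H = (v0*sin(theta))^2 / (2g) = (46*sin(72°))^2 / (2*9.81) = 97.55 m

97.55 m


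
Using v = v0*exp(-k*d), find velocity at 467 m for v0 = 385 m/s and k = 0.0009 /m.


v = v0*exp(-k*d) = 385*exp(-0.0009*467) = 252.9 m/s

252.9 m/s


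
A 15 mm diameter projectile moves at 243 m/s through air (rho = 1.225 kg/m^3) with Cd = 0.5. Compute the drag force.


A = pi*(d/2)^2 = pi*(15/2000)^2 = 1.76715e-04 m^2
Fd = 0.5*Cd*rho*A*v^2 = 0.5*0.5*1.225*1.76715e-04*243^2 = 3.196 N

3.196 N


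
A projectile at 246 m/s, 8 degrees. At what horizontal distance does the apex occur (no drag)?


R = v0^2*sin(2*theta)/g = 246^2*sin(2*8°)/9.81 = 1700.35 m
apex_dist = R/2 = 1700.35/2 = 850.2 m

850.2 m


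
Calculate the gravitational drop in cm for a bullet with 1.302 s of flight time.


drop = 0.5*g*t^2 = 0.5*9.81*1.302^2 = 8.31498 m ≈ 831.5 cm

831.5 cm


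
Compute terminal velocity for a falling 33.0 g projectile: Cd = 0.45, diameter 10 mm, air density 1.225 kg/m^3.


A = pi*(d/2)^2 = pi*(10/2000)^2 = 7.85398e-05 m^2
vt = sqrt(2mg/(Cd*rho*A)) = sqrt(2*0.033*9.81/(0.45 * 1.225 * 7.85398e-05)) = 122.3 m/s

122.3 m/s


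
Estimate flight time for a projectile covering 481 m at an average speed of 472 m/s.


t = d/v = 481/472 = 1.019 s

1.019 s


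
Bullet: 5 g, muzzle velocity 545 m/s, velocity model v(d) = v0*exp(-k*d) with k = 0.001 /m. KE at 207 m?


v = v0*exp(-k*d) = 545*exp(-0.001*207) = 443.096 m/s
E = 0.5*m*v^2 = 0.5*0.005*443.096^2 = 490.8 J

490.8 J


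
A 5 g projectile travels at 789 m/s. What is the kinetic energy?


E = 0.5*m*v^2 = 0.5*0.005*789^2 = 1556 J

1556 J


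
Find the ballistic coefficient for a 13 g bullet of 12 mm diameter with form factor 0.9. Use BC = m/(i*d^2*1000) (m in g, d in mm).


BC = m/(i*d^2*1000) = 13/(0.9 * 12^2 * 1000) = 0.0001003

0.0001003


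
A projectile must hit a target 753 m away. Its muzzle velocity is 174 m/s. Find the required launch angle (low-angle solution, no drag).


sin(2*theta) = R*g/v0^2 = 753*9.81/174^2 = 0.243986, theta = arcsin(0.243986)/2 = 7.061°

7.061 degrees


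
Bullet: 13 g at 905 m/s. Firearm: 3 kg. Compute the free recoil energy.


v_r = m_p*v_p/m_gun = 0.013*905/3 = 3.92167 m/s, E_r = 0.5*m_gun*v_r^2 = 0.5*3*3.92167^2 = 23.07 J

23.07 J


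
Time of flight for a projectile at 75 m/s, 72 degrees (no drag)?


T = 2*v0*sin(theta)/g = 2*75*sin(72°)/9.81 = 14.54 s

14.54 s


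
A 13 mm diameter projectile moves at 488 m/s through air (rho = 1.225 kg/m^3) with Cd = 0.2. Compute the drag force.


A = pi*(d/2)^2 = pi*(13/2000)^2 = 1.32732e-04 m^2
Fd = 0.5*Cd*rho*A*v^2 = 0.5*0.2*1.225*1.32732e-04*488^2 = 3.872 N

3.872 N


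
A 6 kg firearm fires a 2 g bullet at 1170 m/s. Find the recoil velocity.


v_recoil = m_p * v_p / m_gun = 0.002 * 1170 / 6 = 0.39 m/s

0.39 m/s


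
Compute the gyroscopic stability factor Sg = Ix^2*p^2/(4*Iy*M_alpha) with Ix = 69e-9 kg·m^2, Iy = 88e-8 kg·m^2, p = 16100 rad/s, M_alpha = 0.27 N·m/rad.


Sg = Ix^2 * p^2 / (4 * Iy * M_alpha) = (69e-9)^2 * 16100^2 / (4 * 88e-8 * 0.27) = 1.299

1.299


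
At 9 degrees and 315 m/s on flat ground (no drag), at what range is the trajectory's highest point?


R = v0^2*sin(2*theta)/g = 315^2*sin(2*9°)/9.81 = 3125.61 m
apex_dist = R/2 = 3125.61/2 = 1563 m

1563 m


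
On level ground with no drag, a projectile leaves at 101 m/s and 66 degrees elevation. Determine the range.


R = v0^2 * sin(2*theta) / g = 101^2 * sin(2*66°) / 9.81 = 772.8 m

772.8 m


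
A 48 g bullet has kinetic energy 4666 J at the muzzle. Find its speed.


v = sqrt(2*E/m) = sqrt(2*4666/0.048) = 440.9 m/s

440.9 m/s


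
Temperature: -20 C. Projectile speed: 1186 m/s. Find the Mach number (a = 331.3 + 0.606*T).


a = 331.3 + 0.606*(-20) = 319.18 m/s
M = v/a = 1186/319.18 = 3.716

3.716


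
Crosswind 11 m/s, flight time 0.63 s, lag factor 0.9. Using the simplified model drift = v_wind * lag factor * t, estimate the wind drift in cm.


drift = v_wind * lag * t = 11 * 0.9 * 0.63 = 6.237 m ≈ 623.7 cm

623.7 cm


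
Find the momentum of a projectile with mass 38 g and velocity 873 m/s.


p = m*v = 0.038*873 = 33.17 kg·m/s

33.17 kg·m/s


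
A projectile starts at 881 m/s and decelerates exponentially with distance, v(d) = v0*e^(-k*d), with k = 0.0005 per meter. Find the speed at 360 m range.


v = v0*exp(-k*d) = 881*exp(-0.0005*360) = 735.9 m/s

735.9 m/s


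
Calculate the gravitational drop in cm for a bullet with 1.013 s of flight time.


drop = 0.5*g*t^2 = 0.5*9.81*1.013^2 = 5.03336 m ≈ 503.3 cm

503.3 cm


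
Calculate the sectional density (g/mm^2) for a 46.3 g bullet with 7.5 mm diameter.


SD = m/d^2 = 46.3/7.5^2 = 0.8231 g/mm^2

0.8231 g/mm^2


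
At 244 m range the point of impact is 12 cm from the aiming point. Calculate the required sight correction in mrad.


1 mrad subtends 1 cm per 10 m of range, so adj = error_cm / (dist_m / 10) = 12 / (244/10) = 0.4918 mrad

0.4918 mrad


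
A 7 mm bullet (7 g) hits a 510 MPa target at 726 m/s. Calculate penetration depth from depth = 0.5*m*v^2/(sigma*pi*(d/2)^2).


A = pi*(d/2)^2 = pi*(7/2)^2 = 38.4845 mm^2
E = 0.5*m*v^2 = 0.5*0.007*726^2 = 1844.77 J
depth = E/(sigma*A) = 1844.77 J / (510 MPa * 38.4845 mm^2) = 1844.77/(510 * 38.4845) m = 0.0939908 m ≈ 93.99 mm

93.99 mm


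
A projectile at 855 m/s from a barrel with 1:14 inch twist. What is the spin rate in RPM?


twist_m = 14*0.0254 = 0.3556 m
spin = v/twist = 855/0.3556 = 2404.387 rev/s
RPM = spin*60 = 2404.387*60 ≈ 144263 RPM

144263 RPM


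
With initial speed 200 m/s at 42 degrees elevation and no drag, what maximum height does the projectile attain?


H = (v0*sin(theta))^2 / (2g) = (200*sin(42°))^2 / (2*9.81) = 912.8 m

912.8 m


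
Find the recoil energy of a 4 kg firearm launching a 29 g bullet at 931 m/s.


v_r = m_p*v_p/m_gun = 0.029*931/4 = 6.74975 m/s, E_r = 0.5*m_gun*v_r^2 = 0.5*4*6.74975^2 = 91.12 J

91.12 J


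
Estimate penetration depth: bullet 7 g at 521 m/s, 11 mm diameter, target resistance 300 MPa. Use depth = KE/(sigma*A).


A = pi*(d/2)^2 = pi*(11/2)^2 = 95.0332 mm^2
E = 0.5*m*v^2 = 0.5*0.007*521^2 = 950.043 J
depth = E/(sigma*A) = 950.043 J / (300 MPa * 95.0332 mm^2) = 950.043/(300 * 95.0332) m = 0.0333232 m ≈ 33.32 mm

33.32 mm


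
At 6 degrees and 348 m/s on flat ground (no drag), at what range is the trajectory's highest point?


R = v0^2*sin(2*theta)/g = 348^2*sin(2*6°)/9.81 = 2566.66 m
apex_dist = R/2 = 2566.66/2 = 1283 m

1283 m


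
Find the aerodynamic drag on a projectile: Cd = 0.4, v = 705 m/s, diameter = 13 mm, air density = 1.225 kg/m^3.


A = pi*(d/2)^2 = pi*(13/2000)^2 = 1.32732e-04 m^2
Fd = 0.5*Cd*rho*A*v^2 = 0.5*0.4*1.225*1.32732e-04*705^2 = 16.16 N

16.16 N


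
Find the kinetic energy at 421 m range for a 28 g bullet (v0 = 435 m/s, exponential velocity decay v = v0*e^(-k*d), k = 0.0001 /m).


v = v0*exp(-k*d) = 435*exp(-0.0001*421) = 417.067 m/s
E = 0.5*m*v^2 = 0.5*0.028*417.067^2 = 2435 J

2435 J


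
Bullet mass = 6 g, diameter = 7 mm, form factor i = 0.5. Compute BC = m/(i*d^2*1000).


BC = m/(i*d^2*1000) = 6/(0.5 * 7^2 * 1000) = 0.0002449

0.0002449


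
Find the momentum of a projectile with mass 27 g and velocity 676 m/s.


p = m*v = 0.027*676 = 18.25 kg·m/s

18.25 kg·m/s


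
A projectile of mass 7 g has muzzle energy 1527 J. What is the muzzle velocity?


v = sqrt(2*E/m) = sqrt(2*1527/0.007) = 660.5 m/s

660.5 m/s


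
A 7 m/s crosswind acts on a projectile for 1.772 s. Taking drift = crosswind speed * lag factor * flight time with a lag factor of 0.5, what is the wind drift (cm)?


drift = v_wind * lag * t = 7 * 0.5 * 1.772 = 6.202 m ≈ 620.2 cm

620.2 cm


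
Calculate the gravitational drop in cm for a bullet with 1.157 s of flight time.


drop = 0.5*g*t^2 = 0.5*9.81*1.157^2 = 6.56607 m ≈ 656.6 cm

656.6 cm


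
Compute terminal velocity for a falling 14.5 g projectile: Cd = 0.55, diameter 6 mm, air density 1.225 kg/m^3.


A = pi*(d/2)^2 = pi*(6/2000)^2 = 2.82743e-05 m^2
vt = sqrt(2mg/(Cd*rho*A)) = sqrt(2*0.0145*9.81/(0.55 * 1.225 * 2.82743e-05)) = 122.2 m/s

122.2 m/s


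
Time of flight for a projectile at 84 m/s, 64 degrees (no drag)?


T = 2*v0*sin(theta)/g = 2*84*sin(64°)/9.81 = 15.39 s

15.39 s


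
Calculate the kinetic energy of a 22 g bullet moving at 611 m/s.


E = 0.5*m*v^2 = 0.5*0.022*611^2 = 4107 J

4107 J


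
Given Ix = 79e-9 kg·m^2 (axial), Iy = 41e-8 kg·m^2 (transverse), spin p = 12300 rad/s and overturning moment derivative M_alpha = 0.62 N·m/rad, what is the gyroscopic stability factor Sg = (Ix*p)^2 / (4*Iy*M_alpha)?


Sg = Ix^2 * p^2 / (4 * Iy * M_alpha) = (79e-9)^2 * 12300^2 / (4 * 41e-8 * 0.62) = 0.9286

0.9286


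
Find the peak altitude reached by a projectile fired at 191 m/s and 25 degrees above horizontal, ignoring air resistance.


H = (v0*sin(theta))^2 / (2g) = (191*sin(25°))^2 / (2*9.81) = 332.1 m

332.1 m


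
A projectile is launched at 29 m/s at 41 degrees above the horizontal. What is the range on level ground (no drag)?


R = v0^2 * sin(2*theta) / g = 29^2 * sin(2*41°) / 9.81 = 84.89 m

84.89 m


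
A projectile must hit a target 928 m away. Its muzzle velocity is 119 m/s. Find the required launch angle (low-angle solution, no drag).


sin(2*theta) = R*g/v0^2 = 928*9.81/119^2 = 0.64287, theta = arcsin(0.64287)/2 = 20°

20 degrees


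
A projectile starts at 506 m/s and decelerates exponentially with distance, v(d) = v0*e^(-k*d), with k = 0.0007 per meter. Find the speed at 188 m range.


v = v0*exp(-k*d) = 506*exp(-0.0007*188) = 443.6 m/s

443.6 m/s


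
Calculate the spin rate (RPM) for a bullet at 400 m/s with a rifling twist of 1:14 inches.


twist_m = 14*0.0254 = 0.3556 m
spin = v/twist = 400/0.3556 = 1124.859 rev/s
RPM = spin*60 = 1124.859*60 ≈ 67492 RPM

67492 RPM


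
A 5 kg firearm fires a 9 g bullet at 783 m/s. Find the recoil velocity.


v_recoil = m_p * v_p / m_gun = 0.009 * 783 / 5 = 1.409 m/s

1.409 m/s


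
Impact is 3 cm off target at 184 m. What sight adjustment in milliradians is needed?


1 mrad subtends 1 cm per 10 m of range, so adj = error_cm / (dist_m / 10) = 3 / (184/10) = 0.163 mrad

0.163 mrad


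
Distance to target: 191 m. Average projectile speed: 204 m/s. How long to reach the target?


t = d/v = 191/204 = 0.9363 s

0.9363 s


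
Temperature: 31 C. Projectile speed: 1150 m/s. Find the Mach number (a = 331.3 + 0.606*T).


a = 331.3 + 0.606*(31) = 350.086 m/s
M = v/a = 1150/350.086 = 3.285

3.285


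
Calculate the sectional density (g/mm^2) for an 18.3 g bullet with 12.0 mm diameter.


SD = m/d^2 = 18.3/12.0^2 = 0.1271 g/mm^2

0.1271 g/mm^2


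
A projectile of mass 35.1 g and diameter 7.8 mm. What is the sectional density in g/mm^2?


SD = m/d^2 = 35.1/7.8^2 = 0.5769 g/mm^2

0.5769 g/mm^2


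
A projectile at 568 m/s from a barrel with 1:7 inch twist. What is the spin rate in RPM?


twist_m = 7*0.0254 = 0.1778 m
spin = v/twist = 568/0.1778 = 3194.601 rev/s
RPM = spin*60 = 3194.601*60 ≈ 191676 RPM

191676 RPM


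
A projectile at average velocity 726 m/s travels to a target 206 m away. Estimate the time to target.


t = d/v = 206/726 = 0.2837 s

0.2837 s


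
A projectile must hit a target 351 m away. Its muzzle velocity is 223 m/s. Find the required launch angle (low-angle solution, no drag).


sin(2*theta) = R*g/v0^2 = 351*9.81/223^2 = 0.0692415, theta = arcsin(0.0692415)/2 = 1.985°

1.985 degrees


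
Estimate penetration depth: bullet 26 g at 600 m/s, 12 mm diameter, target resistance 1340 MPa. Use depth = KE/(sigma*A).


A = pi*(d/2)^2 = pi*(12/2)^2 = 113.097 mm^2
E = 0.5*m*v^2 = 0.5*0.026*600^2 = 4680 J
depth = E/(sigma*A) = 4680 J / (1340 MPa * 113.097 mm^2) = 4680/(1340 * 113.097) m = 0.0308808 m ≈ 30.88 mm

30.88 mm


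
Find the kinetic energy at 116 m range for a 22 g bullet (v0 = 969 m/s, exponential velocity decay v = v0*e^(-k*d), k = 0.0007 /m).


v = v0*exp(-k*d) = 969*exp(-0.0007*116) = 893.427 m/s
E = 0.5*m*v^2 = 0.5*0.022*893.427^2 = 8780 J

8780 J


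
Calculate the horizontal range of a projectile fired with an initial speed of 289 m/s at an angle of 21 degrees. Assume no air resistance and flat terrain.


R = v0^2 * sin(2*theta) / g = 289^2 * sin(2*21°) / 9.81 = 5697 m

5697 m


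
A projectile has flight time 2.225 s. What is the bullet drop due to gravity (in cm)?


drop = 0.5*g*t^2 = 0.5*9.81*2.225^2 = 24.2828 m ≈ 2428 cm

2428 cm


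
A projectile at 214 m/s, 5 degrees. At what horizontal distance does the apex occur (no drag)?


R = v0^2*sin(2*theta)/g = 214^2*sin(2*5°)/9.81 = 810.641 m
apex_dist = R/2 = 810.641/2 = 405.3 m

405.3 m


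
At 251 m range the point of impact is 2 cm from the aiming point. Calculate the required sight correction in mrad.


1 mrad subtends 1 cm per 10 m of range, so adj = error_cm / (dist_m / 10) = 2 / (251/10) = 0.07968 mrad

0.07968 mrad


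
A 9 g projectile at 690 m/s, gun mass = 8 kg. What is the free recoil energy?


v_r = m_p*v_p/m_gun = 0.009*690/8 = 0.77625 m/s, E_r = 0.5*m_gun*v_r^2 = 0.5*8*0.77625^2 = 2.41 J

2.41 J


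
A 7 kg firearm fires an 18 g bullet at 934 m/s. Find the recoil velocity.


v_recoil = m_p * v_p / m_gun = 0.018 * 934 / 7 = 2.402 m/s

2.402 m/s


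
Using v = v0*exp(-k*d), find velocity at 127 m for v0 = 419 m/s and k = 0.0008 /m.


v = v0*exp(-k*d) = 419*exp(-0.0008*127) = 378.5 m/s

378.5 m/s


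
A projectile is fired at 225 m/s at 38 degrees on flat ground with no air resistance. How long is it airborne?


T = 2*v0*sin(theta)/g = 2*225*sin(38°)/9.81 = 28.24 s

28.24 s


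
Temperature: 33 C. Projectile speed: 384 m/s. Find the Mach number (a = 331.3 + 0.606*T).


a = 331.3 + 0.606*(33) = 351.298 m/s
M = v/a = 384/351.298 = 1.093

1.093


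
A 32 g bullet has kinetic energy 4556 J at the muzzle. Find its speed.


v = sqrt(2*E/m) = sqrt(2*4556/0.032) = 533.6 m/s

533.6 m/s


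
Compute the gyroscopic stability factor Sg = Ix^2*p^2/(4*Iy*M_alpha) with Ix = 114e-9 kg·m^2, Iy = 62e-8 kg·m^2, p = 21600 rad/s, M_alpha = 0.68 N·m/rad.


Sg = Ix^2 * p^2 / (4 * Iy * M_alpha) = (114e-9)^2 * 21600^2 / (4 * 62e-8 * 0.68) = 3.595

3.595


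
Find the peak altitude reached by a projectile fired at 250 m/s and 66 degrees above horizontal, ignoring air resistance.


H = (v0*sin(theta))^2 / (2g) = (250*sin(66°))^2 / (2*9.81) = 2659 m

2659 m


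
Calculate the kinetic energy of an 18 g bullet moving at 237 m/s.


E = 0.5*m*v^2 = 0.5*0.018*237^2 = 505.5 J

505.5 J


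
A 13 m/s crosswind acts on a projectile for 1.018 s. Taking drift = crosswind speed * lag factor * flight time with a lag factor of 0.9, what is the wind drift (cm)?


drift = v_wind * lag * t = 13 * 0.9 * 1.018 = 11.9106 m ≈ 1191 cm

1191 cm


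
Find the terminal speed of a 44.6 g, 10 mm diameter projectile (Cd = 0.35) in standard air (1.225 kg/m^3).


A = pi*(d/2)^2 = pi*(10/2000)^2 = 7.85398e-05 m^2
vt = sqrt(2mg/(Cd*rho*A)) = sqrt(2*0.0446*9.81/(0.35 * 1.225 * 7.85398e-05)) = 161.2 m/s

161.2 m/s


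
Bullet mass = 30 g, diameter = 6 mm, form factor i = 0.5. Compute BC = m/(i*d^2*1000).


BC = m/(i*d^2*1000) = 30/(0.5 * 6^2 * 1000) = 0.001667

0.001667


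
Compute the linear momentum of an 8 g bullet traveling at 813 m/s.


p = m*v = 0.008*813 = 6.504 kg·m/s

6.504 kg·m/s


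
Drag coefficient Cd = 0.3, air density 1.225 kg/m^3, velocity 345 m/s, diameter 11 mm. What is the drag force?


A = pi*(d/2)^2 = pi*(11/2000)^2 = 9.50332e-05 m^2
Fd = 0.5*Cd*rho*A*v^2 = 0.5*0.3*1.225*9.50332e-05*345^2 = 2.078 N

2.078 N


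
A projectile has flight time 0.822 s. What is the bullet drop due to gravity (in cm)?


drop = 0.5*g*t^2 = 0.5*9.81*0.822^2 = 3.31423 m ≈ 331.4 cm

331.4 cm


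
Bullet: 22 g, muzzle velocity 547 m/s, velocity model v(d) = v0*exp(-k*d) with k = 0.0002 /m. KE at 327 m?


v = v0*exp(-k*d) = 547*exp(-0.0002*327) = 512.371 m/s
E = 0.5*m*v^2 = 0.5*0.022*512.371^2 = 2888 J

2888 J


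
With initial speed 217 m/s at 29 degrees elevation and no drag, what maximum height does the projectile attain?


H = (v0*sin(theta))^2 / (2g) = (217*sin(29°))^2 / (2*9.81) = 564.1 m

564.1 m


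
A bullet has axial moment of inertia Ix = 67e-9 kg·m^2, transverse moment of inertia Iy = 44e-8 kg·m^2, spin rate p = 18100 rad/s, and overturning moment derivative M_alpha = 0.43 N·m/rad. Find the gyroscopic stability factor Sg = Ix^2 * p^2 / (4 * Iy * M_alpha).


Sg = Ix^2 * p^2 / (4 * Iy * M_alpha) = (67e-9)^2 * 18100^2 / (4 * 44e-8 * 0.43) = 1.943

1.943


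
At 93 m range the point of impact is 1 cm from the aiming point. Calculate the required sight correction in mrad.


1 mrad subtends 1 cm per 10 m of range, so adj = error_cm / (dist_m / 10) = 1 / (93/10) = 0.1075 mrad

0.1075 mrad


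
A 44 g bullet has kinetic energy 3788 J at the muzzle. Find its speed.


v = sqrt(2*E/m) = sqrt(2*3788/0.044) = 414.9 m/s

414.9 m/s


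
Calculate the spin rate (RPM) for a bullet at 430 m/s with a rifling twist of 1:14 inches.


twist_m = 14*0.0254 = 0.3556 m
spin = v/twist = 430/0.3556 = 1209.224 rev/s
RPM = spin*60 = 1209.224*60 ≈ 72553 RPM

72553 RPM


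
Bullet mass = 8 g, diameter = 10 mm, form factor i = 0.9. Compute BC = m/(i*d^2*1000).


BC = m/(i*d^2*1000) = 8/(0.9 * 10^2 * 1000) = 8.889e-05

8.889e-05


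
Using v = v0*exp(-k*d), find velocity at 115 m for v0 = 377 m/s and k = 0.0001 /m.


v = v0*exp(-k*d) = 377*exp(-0.0001*115) = 372.7 m/s

372.7 m/s


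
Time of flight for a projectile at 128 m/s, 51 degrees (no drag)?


T = 2*v0*sin(theta)/g = 2*128*sin(51°)/9.81 = 20.28 s

20.28 s


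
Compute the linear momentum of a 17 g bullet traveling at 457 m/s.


p = m*v = 0.017*457 = 7.769 kg·m/s

7.769 kg·m/s


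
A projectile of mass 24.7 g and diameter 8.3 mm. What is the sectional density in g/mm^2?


SD = m/d^2 = 24.7/8.3^2 = 0.3585 g/mm^2

0.3585 g/mm^2


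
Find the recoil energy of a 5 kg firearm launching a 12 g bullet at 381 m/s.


v_r = m_p*v_p/m_gun = 0.012*381/5 = 0.9144 m/s, E_r = 0.5*m_gun*v_r^2 = 0.5*5*0.9144^2 = 2.09 J

2.09 J


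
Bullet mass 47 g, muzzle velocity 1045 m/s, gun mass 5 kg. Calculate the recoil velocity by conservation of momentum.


v_recoil = m_p * v_p / m_gun = 0.047 * 1045 / 5 = 9.823 m/s

9.823 m/s


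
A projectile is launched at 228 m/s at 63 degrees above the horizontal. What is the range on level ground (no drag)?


R = v0^2 * sin(2*theta) / g = 228^2 * sin(2*63°) / 9.81 = 4287 m

4287 m


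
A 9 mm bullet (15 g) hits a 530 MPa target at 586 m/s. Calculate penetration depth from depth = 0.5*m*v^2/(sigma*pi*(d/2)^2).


A = pi*(d/2)^2 = pi*(9/2)^2 = 63.6173 mm^2
E = 0.5*m*v^2 = 0.5*0.015*586^2 = 2575.47 J
depth = E/(sigma*A) = 2575.47 J / (530 MPa * 63.6173 mm^2) = 2575.47/(530 * 63.6173) m = 0.0763846 m ≈ 76.38 mm

76.38 mm


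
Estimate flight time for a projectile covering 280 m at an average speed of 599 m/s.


t = d/v = 280/599 = 0.4674 s

0.4674 s


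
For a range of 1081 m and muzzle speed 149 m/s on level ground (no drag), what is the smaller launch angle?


sin(2*theta) = R*g/v0^2 = 1081*9.81/149^2 = 0.477664, theta = arcsin(0.477664)/2 = 14.27°

14.27 degrees


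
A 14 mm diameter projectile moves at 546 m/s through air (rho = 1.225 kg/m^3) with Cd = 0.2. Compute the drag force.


A = pi*(d/2)^2 = pi*(14/2000)^2 = 1.53938e-04 m^2
Fd = 0.5*Cd*rho*A*v^2 = 0.5*0.2*1.225*1.53938e-04*546^2 = 5.622 N

5.622 N
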